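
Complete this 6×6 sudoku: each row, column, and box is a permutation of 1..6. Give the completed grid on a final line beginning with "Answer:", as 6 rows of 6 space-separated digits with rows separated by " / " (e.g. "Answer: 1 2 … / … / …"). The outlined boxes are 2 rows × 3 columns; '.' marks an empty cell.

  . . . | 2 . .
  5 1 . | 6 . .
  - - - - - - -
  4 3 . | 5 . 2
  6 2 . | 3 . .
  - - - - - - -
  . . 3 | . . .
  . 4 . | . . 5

Step 1. [r6c4∈{1}] nothing but 1 survives at r6c4. So r6c4=1.
Step 2. [r5c6∈{4,6}] 6 has one home in col 6: r5c6. So r5c6=6.
Step 3. [r6c5∈{2,3}] r6c5 is the only open cell in row 6 admitting 3 ⇒ r6c5=3.
Step 4. [r2c5∈{4}] only 4 remains possible at r2c5, so r2c5=4.
Step 5. [r4c5∈{1}] r4c5's peers cover all but 1 ⇒ r4c5=1.
Step 6. [r6c1∈{2}] r6c1 is down to just 2, so r6c1=2.
Step 7. [r1c3∈{4,6}] across row 1, 4 lands solely at r1c3. So r1c3=4.
Step 8. [r1c6∈{1,3}] across row 1, 1 lands solely at r1c6, so r1c6=1.
Step 9. [r5c1∈{1}] r5c1's peers cover all but 1, so r5c1=1.
Step 10. [r3c5∈{6}] r3c5 has the single candidate 6 ⇒ r3c5=6.
Step 11. [r4c6∈{4}] nothing but 4 survives at r4c6 ⇒ r4c6=4.
Step 12. [r5c2∈{5}] nothing but 5 survives at r5c2, so r5c2=5.
Step 13. [r2c6∈{3}] only 3 remains possible at r2c6, so r2c6=3.
Step 14. [r6c3∈{6}] only 6 remains possible at r6c3. So r6c3=6.
Step 15. [r2c3∈{2}] nothing but 2 survives at r2c3. So r2c3=2.
Step 16. [r1c5∈{5}] r1c5 is down to just 5. So r1c5=5.
Step 17. [r4c3∈{5}] only 5 remains possible at r4c3. So r4c3=5.
Step 18. [r5c5∈{2}] only 2 remains possible at r5c5. So r5c5=2.
Step 19. [r1c1∈{3}] r1c1 has the single candidate 3 ⇒ r1c1=3.
Step 20. [r5c4∈{4}] r5c4's peers cover all but 4. So r5c4=4.
Step 21. [r3c3∈{1}] nothing but 1 survives at r3c3 ⇒ r3c3=1.
Step 22. [r1c2∈{6}] nothing but 6 survives at r1c2. So r1c2=6.

Answer: 3 6 4 2 5 1 / 5 1 2 6 4 3 / 4 3 1 5 6 2 / 6 2 5 3 1 4 / 1 5 3 4 2 6 / 2 4 6 1 3 5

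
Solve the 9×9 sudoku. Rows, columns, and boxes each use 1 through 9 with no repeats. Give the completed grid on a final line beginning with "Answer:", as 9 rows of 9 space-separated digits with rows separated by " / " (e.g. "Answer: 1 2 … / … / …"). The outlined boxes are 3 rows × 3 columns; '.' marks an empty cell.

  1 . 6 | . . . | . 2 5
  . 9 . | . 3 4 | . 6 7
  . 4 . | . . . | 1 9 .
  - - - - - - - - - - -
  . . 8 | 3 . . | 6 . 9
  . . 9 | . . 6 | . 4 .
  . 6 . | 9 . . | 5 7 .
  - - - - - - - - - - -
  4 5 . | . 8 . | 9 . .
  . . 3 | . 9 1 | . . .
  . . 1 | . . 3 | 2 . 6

Step 1. [r1c5∈{7}] r1c5 is down to just 7, so r1c5=7.
Step 2. [r1c4∈{8}] r1c4 has the single candidate 8. So r1c4=8.
Step 3. [r4c8∈{1}] r4c8's peers cover all but 1, so r4c8=1.
Step 4. [r5c2∈{1,2,3,7}] across col 2, 1 lands solely at r5c2 ⇒ r5c2=1.
Step 5. [r8c7∈{4,7,8}] col 7 places 7 nowhere but r8c7 ⇒ r8c7=7.
Step 6. [r4c5∈{2,4,5}] r4c5 is the only open cell in row 4 admitting 4 ⇒ r4c5=4.
Step 7. [r9c5∈{5}] r9c5 has the single candidate 5 ⇒ r9c5=5.
Step 8. [r5c5∈{2}] nothing but 2 survives at r5c5. So r5c5=2.
Step 9. [r6c9∈{2,3,8}] in col 9, 2 fits only at r6c9 ⇒ r6c9=2.
Step 10. [r7c4∈{2,6,7}] in row 7, 6 fits only at r7c4 ⇒ r7c4=6.
Step 11. [r9c8∈{8}] r9c8 is down to just 8, so r9c8=8.
Step 12. [r9c2∈{7}] only 7 remains possible at r9c2 ⇒ r9c2=7.
Step 13. [r7c3∈{2}] r7c3's peers cover all but 2, so r7c3=2.
Step 14. [r2c3∈{5}] r2c3's peers cover all but 5 ⇒ r2c3=5.
Step 15. [r3c6∈{2,5}] r3c6 is the only open cell in col 6 admitting 2. So r3c6=2.
Step 16. [r2c7∈{8}] r2c7 has the single candidate 8. So r2c7=8.
Step 17. [r3c9∈{3}] r3c9's peers cover all but 3 ⇒ r3c9=3.
Step 18. [r4c6∈{5,7}] in col 6, 5 fits only at r4c6 ⇒ r4c6=5.
Step 19. [r4c1∈{2,7}] 7 has one home in row 4: r4c1. So r4c1=7.
Step 20. [r8c1∈{6,8}] in row 8, 6 fits only at r8c1 ⇒ r8c1=6.
Step 21. [r8c9∈{4}] r8c9's peers cover all but 4 ⇒ r8c9=4.
Step 22. [r6c1∈{3}] only 3 remains possible at r6c1 ⇒ r6c1=3.
Step 23. [r5c1∈{5}] only 5 remains possible at r5c1. So r5c1=5.
Step 24. [r8c4∈{2}] only 2 remains possible at r8c4, so r8c4=2.
Step 25. [r5c7∈{3}] r5c7's peers cover all but 3 ⇒ r5c7=3.
Step 26. [r6c6∈{8}] r6c6 has the single candidate 8, so r6c6=8.
Step 27. [r5c9∈{8}] r5c9 is down to just 8. So r5c9=8.
Step 28. [r1c7∈{4}] r1c7 is down to just 4 ⇒ r1c7=4.
Step 29. [r6c5∈{1}] r6c5 has the single candidate 1, so r6c5=1.
Step 30. [r3c3∈{7}] only 7 remains possible at r3c3 ⇒ r3c3=7.
Step 31. [r3c1∈{8}] r3c1's peers cover all but 8, so r3c1=8.
Step 32. [r9c1∈{9}] r9c1's peers cover all but 9. So r9c1=9.
Step 33. [r6c3∈{4}] r6c3's peers cover all but 4 ⇒ r6c3=4.
Step 34. [r1c2∈{3}] r1c2's peers cover all but 3, so r1c2=3.
Step 35. [r4c2∈{2}] only 2 remains possible at r4c2. So r4c2=2.
Step 36. [r3c4∈{5}] only 5 remains possible at r3c4. So r3c4=5.
Step 37. [r3c5∈{6}] nothing but 6 survives at r3c5, so r3c5=6.
Step 38. [r8c8∈{5}] only 5 remains possible at r8c8, so r8c8=5.
Step 39. [r8c2∈{8}] nothing but 8 survives at r8c2 ⇒ r8c2=8.
Step 40. [r7c8∈{3}] r7c8 has the single candidate 3 ⇒ r7c8=3.
Step 41. [r7c6∈{7}] r7c6 has the single candidate 7, so r7c6=7.
Step 42. [r5c4∈{7}] r5c4 is down to just 7. So r5c4=7.
Step 43. [r9c4∈{4}] nothing but 4 survives at r9c4, so r9c4=4.
Step 44. [r1c6∈{9}] r1c6's peers cover all but 9 ⇒ r1c6=9.
Step 45. [r2c4∈{1}] r2c4 has the single candidate 1 ⇒ r2c4=1.
Step 46. [r2c1∈{2}] r2c1's peers cover all but 2 ⇒ r2c1=2.
Step 47. [r7c9∈{1}] r7c9's peers cover all but 1 ⇒ r7c9=1.

Answer: 1 3 6 8 7 9 4 2 5 / 2 9 5 1 3 4 8 6 7 / 8 4 7 5 6 2 1 9 3 / 7 2 8 3 4 5 6 1 9 / 5 1 9 7 2 6 3 4 8 / 3 6 4 9 1 8 5 7 2 / 4 5 2 6 8 7 9 3 1 / 6 8 3 2 9 1 7 5 4 / 9 7 1 4 5 3 2 8 6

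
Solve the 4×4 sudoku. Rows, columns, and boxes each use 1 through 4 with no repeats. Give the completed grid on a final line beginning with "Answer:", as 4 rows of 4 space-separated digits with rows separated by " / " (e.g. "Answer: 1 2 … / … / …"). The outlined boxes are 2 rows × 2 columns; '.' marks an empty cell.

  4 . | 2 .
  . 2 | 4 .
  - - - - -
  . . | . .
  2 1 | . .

Step 1. [r3c1∈{3}] only 3 remains possible at r3c1 ⇒ r3c1=3.
Step 2. [r2c4∈{1,3}] row 2 places 3 nowhere but r2c4. So r2c4=3.
Step 3. [r3c4∈{1,2,4}] r3c4 is the only open cell in row 3 admitting 2, so r3c4=2.
Step 4. [r4c4∈{4}] r4c4 has the single candidate 4. So r4c4=4.
Step 5. [r3c3∈{1}] r3c3 has the single candidate 1 ⇒ r3c3=1.
Step 6. [r2c1∈{1}] r2c1's peers cover all but 1, so r2c1=1.
Step 7. [r3c2∈{4}] r3c2 is down to just 4. So r3c2=4.
Step 8. [r1c4∈{1}] r1c4 has the single candidate 1 ⇒ r1c4=1.
Step 9. [r1c2∈{3}] nothing but 3 survives at r1c2, so r1c2=3.
Step 10. [r4c3∈{3}] r4c3's peers cover all but 3, so r4c3=3.

Answer: 4 3 2 1 / 1 2 4 3 / 3 4 1 2 / 2 1 3 4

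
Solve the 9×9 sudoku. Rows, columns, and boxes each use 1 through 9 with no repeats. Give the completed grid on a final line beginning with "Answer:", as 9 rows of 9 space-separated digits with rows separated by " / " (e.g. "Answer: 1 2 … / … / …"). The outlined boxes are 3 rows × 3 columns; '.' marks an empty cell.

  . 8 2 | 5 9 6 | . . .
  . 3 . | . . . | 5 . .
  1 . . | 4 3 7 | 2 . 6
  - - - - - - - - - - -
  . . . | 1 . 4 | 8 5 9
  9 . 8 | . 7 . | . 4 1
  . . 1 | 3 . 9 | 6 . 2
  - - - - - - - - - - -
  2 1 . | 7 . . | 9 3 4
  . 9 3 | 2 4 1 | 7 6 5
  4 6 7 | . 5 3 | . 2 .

Step 1. [r1c1∈{7}] r1c1 has the single candidate 7. So r1c1=7.
Step 2. [r2c4∈{8}] r2c4's peers cover all but 8, so r2c4=8.
Step 3. [r4c3∈{6}] nothing but 6 survives at r4c3, so r4c3=6.
Step 4. [r3c2∈{5}] r3c2's peers cover all but 5. So r3c2=5.
Step 5. [r4c5∈{2}] only 2 remains possible at r4c5 ⇒ r4c5=2.
Step 6. [r6c8∈{7}] r6c8's peers cover all but 7. So r6c8=7.
Step 7. [r1c7∈{1,3,4}] across row 1, 4 lands solely at r1c7, so r1c7=4.
Step 8. [r3c3∈{9}] only 9 remains possible at r3c3 ⇒ r3c3=9.
Step 9. [r2c5∈{1}] r2c5 is down to just 1 ⇒ r2c5=1.
Step 10. [r7c5∈{6,8}] in row 7, 6 fits only at r7c5. So r7c5=6.
Step 11. [r9c7∈{1}] nothing but 1 survives at r9c7. So r9c7=1.
Step 12. [r4c1∈{3}] nothing but 3 survives at r4c1, so r4c1=3.
Step 13. [r5c4∈{6}] only 6 remains possible at r5c4, so r5c4=6.
Step 14. [r6c2∈{4}] only 4 remains possible at r6c2. So r6c2=4.
Step 15. [r5c7∈{3}] r5c7 has the single candidate 3 ⇒ r5c7=3.
Step 16. [r1c8∈{1}] r1c8's peers cover all but 1, so r1c8=1.
Step 17. [r5c6∈{5}] r5c6 has the single candidate 5. So r5c6=5.
Step 18. [r1c9∈{3}] r1c9 has the single candidate 3. So r1c9=3.
Step 19. [r6c1∈{5}] r6c1 has the single candidate 5. So r6c1=5.
Step 20. [r5c2∈{2}] r5c2 is down to just 2. So r5c2=2.
Step 21. [r6c5∈{8}] r6c5's peers cover all but 8, so r6c5=8.
Step 22. [r7c3∈{5}] r7c3 has the single candidate 5. So r7c3=5.
Step 23. [r2c1∈{6}] nothing but 6 survives at r2c1. So r2c1=6.
Step 24. [r9c9∈{8}] r9c9 has the single candidate 8 ⇒ r9c9=8.
Step 25. [r7c6∈{8}] r7c6's peers cover all but 8, so r7c6=8.
Step 26. [r2c8∈{9}] r2c8's peers cover all but 9 ⇒ r2c8=9.
Step 27. [r4c2∈{7}] only 7 remains possible at r4c2. So r4c2=7.
Step 28. [r9c4∈{9}] r9c4's peers cover all but 9 ⇒ r9c4=9.
Step 29. [r3c8∈{8}] r3c8 is down to just 8 ⇒ r3c8=8.
Step 30. [r2c3∈{4}] r2c3 has the single candidate 4, so r2c3=4.
Step 31. [r2c6∈{2}] nothing but 2 survives at r2c6 ⇒ r2c6=2.
Step 32. [r2c9∈{7}] r2c9's peers cover all but 7 ⇒ r2c9=7.
Step 33. [r8c1∈{8}] r8c1 is down to just 8 ⇒ r8c1=8.

Answer: 7 8 2 5 9 6 4 1 3 / 6 3 4 8 1 2 5 9 7 / 1 5 9 4 3 7 2 8 6 / 3 7 6 1 2 4 8 5 9 / 9 2 8 6 7 5 3 4 1 / 5 4 1 3 8 9 6 7 2 / 2 1 5 7 6 8 9 3 4 / 8 9 3 2 4 1 7 6 5 / 4 6 7 9 5 3 1 2 8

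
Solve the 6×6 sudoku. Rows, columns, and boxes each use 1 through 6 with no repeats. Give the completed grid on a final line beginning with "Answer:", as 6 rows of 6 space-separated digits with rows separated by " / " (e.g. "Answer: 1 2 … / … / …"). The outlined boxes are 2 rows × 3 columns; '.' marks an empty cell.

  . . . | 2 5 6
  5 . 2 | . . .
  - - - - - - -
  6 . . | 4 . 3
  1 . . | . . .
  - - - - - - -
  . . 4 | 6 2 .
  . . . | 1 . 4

Step 1. [r4c2∈{2,3,4,5}] 4 has one home in row 4: r4c2 ⇒ r4c2=4.
Step 2. [r5c1∈{3}] r5c1 is down to just 3 ⇒ r5c1=3.
Step 3. [r5c2∈{1,5}] across row 5, 1 lands solely at r5c2. So r5c2=1.
Step 4. [r3c3∈{5}] r3c3 is down to just 5, so r3c3=5.
Step 5. [r1c2∈{3}] r1c2's peers cover all but 3. So r1c2=3.
Step 6. [r6c2∈{2,5,6}] across row 6, 5 lands solely at r6c2 ⇒ r6c2=5.
Step 7. [r2c5∈{1,3,4}] r2c5 is the only open cell in row 2 admitting 4, so r2c5=4.
Step 8. [r5c6∈{5}] r5c6 has the single candidate 5, so r5c6=5.
Step 9. [r3c5∈{1}] nothing but 1 survives at r3c5, so r3c5=1.
Step 10. [r2c4∈{3}] r2c4's peers cover all but 3. So r2c4=3.
Step 11. [r2c6∈{1}] only 1 remains possible at r2c6. So r2c6=1.
Step 12. [r3c2∈{2}] nothing but 2 survives at r3c2. So r3c2=2.
Step 13. [r1c1∈{4}] r1c1's peers cover all but 4. So r1c1=4.
Step 14. [r1c3∈{1}] r1c3's peers cover all but 1 ⇒ r1c3=1.
Step 15. [r4c6∈{2}] r4c6 has the single candidate 2 ⇒ r4c6=2.
Step 16. [r4c4∈{5}] r4c4 has the single candidate 5 ⇒ r4c4=5.
Step 17. [r6c5∈{3}] r6c5 has the single candidate 3. So r6c5=3.
Step 18. [r6c1∈{2}] nothing but 2 survives at r6c1. So r6c1=2.
Step 19. [r2c2∈{6}] r2c2's peers cover all but 6 ⇒ r2c2=6.
Step 20. [r6c3∈{6}] r6c3's peers cover all but 6. So r6c3=6.
Step 21. [r4c3∈{3}] r4c3 is down to just 3, so r4c3=3.
Step 22. [r4c5∈{6}] r4c5's peers cover all but 6 ⇒ r4c5=6.

Answer: 4 3 1 2 5 6 / 5 6 2 3 4 1 / 6 2 5 4 1 3 / 1 4 3 5 6 2 / 3 1 4 6 2 5 / 2 5 6 1 3 4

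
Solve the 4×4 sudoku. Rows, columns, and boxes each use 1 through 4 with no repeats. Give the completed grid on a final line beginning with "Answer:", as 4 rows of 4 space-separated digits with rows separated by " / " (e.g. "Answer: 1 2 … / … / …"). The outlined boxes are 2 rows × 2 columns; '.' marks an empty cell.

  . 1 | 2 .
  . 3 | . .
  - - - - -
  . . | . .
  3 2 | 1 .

Step 1. [r2c3∈{4}] r2c3's peers cover all but 4. So r2c3=4.
Step 2. [r3c2∈{4}] only 4 remains possible at r3c2. So r3c2=4.
Step 3. [r3c3∈{3}] r3c3 is down to just 3. So r3c3=3.
Step 4. [r2c1∈{2}] nothing but 2 survives at r2c1, so r2c1=2.
Step 5. [r2c4∈{1}] r2c4's peers cover all but 1 ⇒ r2c4=1.
Step 6. [r3c1∈{1}] r3c1 has the single candidate 1 ⇒ r3c1=1.
Step 7. [r1c4∈{3}] only 3 remains possible at r1c4. So r1c4=3.
Step 8. [r3c4∈{2}] only 2 remains possible at r3c4 ⇒ r3c4=2.
Step 9. [r1c1∈{4}] nothing but 4 survives at r1c1, so r1c1=4.
Step 10. [r4c4∈{4}] r4c4's peers cover all but 4, so r4c4=4.

Answer: 4 1 2 3 / 2 3 4 1 / 1 4 3 2 / 3 2 1 4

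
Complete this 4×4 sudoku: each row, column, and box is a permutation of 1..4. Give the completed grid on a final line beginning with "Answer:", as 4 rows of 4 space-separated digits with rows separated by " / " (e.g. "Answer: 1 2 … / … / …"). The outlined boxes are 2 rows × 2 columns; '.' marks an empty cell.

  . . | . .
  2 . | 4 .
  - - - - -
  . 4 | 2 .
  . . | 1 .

Step 1. [r3c4∈{3}] r3c4 is down to just 3. So r3c4=3.
Step 2. [r2c2∈{1,3}] r2c2 is the only open cell in row 2 admitting 3. So r2c2=3.
Step 3. [r1c2∈{1}] r1c2 is down to just 1, so r1c2=1.
Step 4. [r2c4∈{1}] r2c4 has the single candidate 1, so r2c4=1.
Step 5. [r4c4∈{4}] r4c4's peers cover all but 4 ⇒ r4c4=4.
Step 6. [r4c1∈{3}] r4c1 is down to just 3, so r4c1=3.
Step 7. [r1c3∈{3}] nothing but 3 survives at r1c3. So r1c3=3.
Step 8. [r4c2∈{2}] r4c2 has the single candidate 2. So r4c2=2.
Step 9. [r3c1∈{1}] r3c1's peers cover all but 1, so r3c1=1.
Step 10. [r1c1∈{4}] r1c1 is down to just 4. So r1c1=4.
Step 11. [r1c4∈{2}] r1c4's peers cover all but 2. So r1c4=2.

Answer: 4 1 3 2 / 2 3 4 1 / 1 4 2 3 / 3 2 1 4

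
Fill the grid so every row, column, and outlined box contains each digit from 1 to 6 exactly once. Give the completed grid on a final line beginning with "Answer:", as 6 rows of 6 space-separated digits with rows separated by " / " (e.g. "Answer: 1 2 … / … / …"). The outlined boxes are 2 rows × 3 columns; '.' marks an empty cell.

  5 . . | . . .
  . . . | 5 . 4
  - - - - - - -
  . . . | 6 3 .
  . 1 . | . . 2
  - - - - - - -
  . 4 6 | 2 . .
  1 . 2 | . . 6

Step 1. [r1c4∈{1,3}] r1c4 is the only open cell in col 4 admitting 1 ⇒ r1c4=1.
Step 2. [r5c1∈{3}] r5c1 has the single candidate 3. So r5c1=3.
Step 3. [r4c3∈{3,4,5}] r4c3 is the only open cell in row 4 admitting 3 ⇒ r4c3=3.
Step 4. [r4c5∈{4,5}] across row 4, 5 lands solely at r4c5. So r4c5=5.
Step 5. [r2c2∈{2,3,6}] 3 has one home in row 2: r2c2. So r2c2=3.
Step 6. [r1c2∈{2,6}] col 2 places 6 nowhere but r1c2 ⇒ r1c2=6.
Step 7. [r3c2∈{2,5}] in col 2, 2 fits only at r3c2. So r3c2=2.
Step 8. [r4c4∈{4}] r4c4 is down to just 4 ⇒ r4c4=4.
Step 9. [r1c3∈{4}] nothing but 4 survives at r1c3 ⇒ r1c3=4.
Step 10. [r1c5∈{2}] r1c5 has the single candidate 2 ⇒ r1c5=2.
Step 11. [r3c6∈{1}] r3c6 has the single candidate 1. So r3c6=1.
Step 12. [r6c4∈{3}] r6c4 is down to just 3. So r6c4=3.
Step 13. [r2c1∈{2}] r2c1 has the single candidate 2. So r2c1=2.
Step 14. [r6c5∈{4}] r6c5's peers cover all but 4. So r6c5=4.
Step 15. [r4c1∈{6}] r4c1 has the single candidate 6, so r4c1=6.
Step 16. [r5c6∈{5}] only 5 remains possible at r5c6. So r5c6=5.
Step 17. [r5c5∈{1}] only 1 remains possible at r5c5 ⇒ r5c5=1.
Step 18. [r6c2∈{5}] r6c2 has the single candidate 5, so r6c2=5.
Step 19. [r3c1∈{4}] r3c1's peers cover all but 4 ⇒ r3c1=4.
Step 20. [r3c3∈{5}] only 5 remains possible at r3c3. So r3c3=5.
Step 21. [r2c3∈{1}] r2c3 is down to just 1, so r2c3=1.
Step 22. [r1c6∈{3}] r1c6 is down to just 3. So r1c6=3.
Step 23. [r2c5∈{6}] r2c5 is down to just 6. So r2c5=6.

Answer: 5 6 4 1 2 3 / 2 3 1 5 6 4 / 4 2 5 6 3 1 / 6 1 3 4 5 2 / 3 4 6 2 1 5 / 1 5 2 3 4 6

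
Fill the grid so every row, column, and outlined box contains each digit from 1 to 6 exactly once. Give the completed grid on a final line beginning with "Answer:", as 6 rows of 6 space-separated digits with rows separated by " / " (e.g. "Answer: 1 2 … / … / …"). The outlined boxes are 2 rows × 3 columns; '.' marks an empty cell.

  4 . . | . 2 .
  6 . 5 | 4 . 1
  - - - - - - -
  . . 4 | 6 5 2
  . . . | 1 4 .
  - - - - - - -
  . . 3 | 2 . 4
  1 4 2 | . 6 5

Step 1. [r3c1∈{3}] r3c1 is down to just 3 ⇒ r3c1=3.
Step 2. [r2c5∈{3}] only 3 remains possible at r2c5, so r2c5=3.
Step 3. [r5c2∈{5,6}] in row 5, 6 fits only at r5c2 ⇒ r5c2=6.
Step 4. [r4c2∈{2,5}] 5 has one home in col 2: r4c2 ⇒ r4c2=5.
Step 5. [r1c3∈{1}] r1c3 is down to just 1 ⇒ r1c3=1.
Step 6. [r1c6∈{6}] r1c6 is down to just 6 ⇒ r1c6=6.
Step 7. [r1c2∈{3}] r1c2's peers cover all but 3 ⇒ r1c2=3.
Step 8. [r4c3∈{6}] nothing but 6 survives at r4c3, so r4c3=6.
Step 9. [r5c5∈{1}] nothing but 1 survives at r5c5, so r5c5=1.
Step 10. [r2c2∈{2}] only 2 remains possible at r2c2, so r2c2=2.
Step 11. [r6c4∈{3}] r6c4 has the single candidate 3 ⇒ r6c4=3.
Step 12. [r4c6∈{3}] r4c6 is down to just 3 ⇒ r4c6=3.
Step 13. [r1c4∈{5}] r1c4's peers cover all but 5, so r1c4=5.
Step 14. [r4c1∈{2}] nothing but 2 survives at r4c1 ⇒ r4c1=2.
Step 15. [r5c1∈{5}] r5c1 has the single candidate 5, so r5c1=5.
Step 16. [r3c2∈{1}] nothing but 1 survives at r3c2, so r3c2=1.

Answer: 4 3 1 5 2 6 / 6 2 5 4 3 1 / 3 1 4 6 5 2 / 2 5 6 1 4 3 / 5 6 3 2 1 4 / 1 4 2 3 6 5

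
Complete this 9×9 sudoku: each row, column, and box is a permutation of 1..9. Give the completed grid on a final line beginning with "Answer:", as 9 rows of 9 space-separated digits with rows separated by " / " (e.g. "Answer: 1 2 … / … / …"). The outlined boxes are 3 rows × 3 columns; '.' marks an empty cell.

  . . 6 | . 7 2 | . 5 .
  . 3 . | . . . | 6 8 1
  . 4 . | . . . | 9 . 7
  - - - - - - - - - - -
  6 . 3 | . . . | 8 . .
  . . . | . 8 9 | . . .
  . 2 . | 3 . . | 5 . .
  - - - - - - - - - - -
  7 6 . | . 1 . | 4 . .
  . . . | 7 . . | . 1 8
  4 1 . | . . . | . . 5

Step 1. [r9c8∈{2,3,6,7,9}] box 9 places 6 nowhere but r9c8 ⇒ r9c8=6.
Step 2. [r5c7∈{1,2,3,7}] across col 7, 1 lands solely at r5c7. So r5c7=1.
Step 3. [r5c1∈{5}] nothing but 5 survives at r5c1, so r5c1=5.
Step 4. [r3c8∈{2,3}] in box 3, 2 fits only at r3c8. So r3c8=2.
Step 5. [r8c2∈{5,9}] in col 2, 5 fits only at r8c2. So r8c2=5.
Step 6. [r1c2∈{8,9}] across col 2, 8 lands solely at r1c2. So r1c2=8.
Step 7. [r8c1∈{2,3,9}] in col 1, 3 fits only at r8c1, so r8c1=3.
Step 8. [r1c9∈{3,4}] across box 3, 4 lands solely at r1c9 ⇒ r1c9=4.
Step 9. [r3c1∈{1}] r3c1 is down to just 1, so r3c1=1.
Step 10. [r4c2∈{7,9}] in col 2, 9 fits only at r4c2 ⇒ r4c2=9.
Step 11. [r2c3∈{2,5,7,9}] row 2 places 7 nowhere but r2c3 ⇒ r2c3=7.
Step 12. [r4c9∈{2}] only 2 remains possible at r4c9 ⇒ r4c9=2.
Step 13. [r5c4∈{2,4,6}] in row 5, 2 fits only at r5c4. So r5c4=2.
Step 14. [r3c4∈{5,6,8}] across col 4, 6 lands solely at r3c4. So r3c4=6.
Step 15. [r3c6∈{3,5,8}] 8 has one home in row 3: r3c6. So r3c6=8.
Step 16. [r7c3∈{2,8,9}] across row 7, 2 lands solely at r7c3, so r7c3=2.
Step 17. [r9c6∈{3}] only 3 remains possible at r9c6, so r9c6=3.
Step 18. [r7c6∈{5}] only 5 remains possible at r7c6 ⇒ r7c6=5.
Step 19. [r2c6∈{4}] only 4 remains possible at r2c6, so r2c6=4.
Step 20. [r4c4∈{1,4,5}] in col 4, 4 fits only at r4c4. So r4c4=4.
Step 21. [r6c5∈{6}] only 6 remains possible at r6c5, so r6c5=6.
Step 22. [r6c3∈{1,4,8}] col 3 places 1 nowhere but r6c3, so r6c3=1.
Step 23. [r6c8∈{4,7,9}] across row 6, 4 lands solely at r6c8, so r6c8=4.
Step 24. [r7c8∈{3,9}] col 8 places 9 nowhere but r7c8, so r7c8=9.
Step 25. [r2c4∈{5,9}] 5 has one home in col 4: r2c4, so r2c4=5.
Step 26. [r2c5∈{9}] only 9 remains possible at r2c5. So r2c5=9.
Step 27. [r9c4∈{8,9}] in col 4, 9 fits only at r9c4. So r9c4=9.
Step 28. [r9c5∈{2}] only 2 remains possible at r9c5. So r9c5=2.
Step 29. [r4c8∈{7}] nothing but 7 survives at r4c8 ⇒ r4c8=7.
Step 30. [r5c9∈{3,6}] in row 5, 6 fits only at r5c9, so r5c9=6.
Step 31. [r4c5∈{5}] r4c5's peers cover all but 5, so r4c5=5.
Step 32. [r4c6∈{1}] r4c6 has the single candidate 1, so r4c6=1.
Step 33. [r6c9∈{9}] only 9 remains possible at r6c9. So r6c9=9.
Step 34. [r7c4∈{8}] r7c4's peers cover all but 8, so r7c4=8.
Step 35. [r9c3∈{8}] nothing but 8 survives at r9c3 ⇒ r9c3=8.
Step 36. [r6c1∈{8}] only 8 remains possible at r6c1. So r6c1=8.
Step 37. [r5c3∈{4}] r5c3's peers cover all but 4. So r5c3=4.
Step 38. [r8c3∈{9}] r8c3's peers cover all but 9, so r8c3=9.
Step 39. [r5c2∈{7}] nothing but 7 survives at r5c2. So r5c2=7.
Step 40. [r9c7∈{7}] r9c7's peers cover all but 7, so r9c7=7.
Step 41. [r2c1∈{2}] only 2 remains possible at r2c1. So r2c1=2.
Step 42. [r3c3∈{5}] r3c3 is down to just 5. So r3c3=5.
Step 43. [r8c5∈{4}] r8c5 is down to just 4 ⇒ r8c5=4.
Step 44. [r1c4∈{1}] r1c4 has the single candidate 1. So r1c4=1.
Step 45. [r7c9∈{3}] r7c9's peers cover all but 3 ⇒ r7c9=3.
Step 46. [r6c6∈{7}] r6c6 has the single candidate 7 ⇒ r6c6=7.
Step 47. [r8c7∈{2}] r8c7 is down to just 2. So r8c7=2.
Step 48. [r8c6∈{6}] nothing but 6 survives at r8c6 ⇒ r8c6=6.
Step 49. [r3c5∈{3}] r3c5 is down to just 3, so r3c5=3.
Step 50. [r5c8∈{3}] r5c8's peers cover all but 3, so r5c8=3.
Step 51. [r1c1∈{9}] nothing but 9 survives at r1c1, so r1c1=9.
Step 52. [r1c7∈{3}] nothing but 3 survives at r1c7. So r1c7=3.

Answer: 9 8 6 1 7 2 3 5 4 / 2 3 7 5 9 4 6 8 1 / 1 4 5 6 3 8 9 2 7 / 6 9 3 4 5 1 8 7 2 / 5 7 4 2 8 9 1 3 6 / 8 2 1 3 6 7 5 4 9 / 7 6 2 8 1 5 4 9 3 / 3 5 9 7 4 6 2 1 8 / 4 1 8 9 2 3 7 6 5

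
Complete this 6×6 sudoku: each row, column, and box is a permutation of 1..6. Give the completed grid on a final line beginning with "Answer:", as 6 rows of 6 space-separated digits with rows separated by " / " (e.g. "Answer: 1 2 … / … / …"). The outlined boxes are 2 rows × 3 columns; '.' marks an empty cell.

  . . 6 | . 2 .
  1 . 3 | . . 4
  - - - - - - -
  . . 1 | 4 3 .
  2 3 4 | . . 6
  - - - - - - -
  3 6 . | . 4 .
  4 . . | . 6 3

Step 1. [r2c5∈{5}] r2c5's peers cover all but 5. So r2c5=5.
Step 2. [r3c2∈{5}] nothing but 5 survives at r3c2, so r3c2=5.
Step 3. [r5c6∈{1,2,5}] across col 6, 5 lands solely at r5c6, so r5c6=5.
Step 4. [r5c4∈{1,2}] in row 5, 1 fits only at r5c4. So r5c4=1.
Step 5. [r6c4∈{2}] only 2 remains possible at r6c4. So r6c4=2.
Step 6. [r3c1∈{6}] r3c1's peers cover all but 6, so r3c1=6.
Step 7. [r4c5∈{1}] r4c5 is down to just 1, so r4c5=1.
Step 8. [r5c3∈{2}] r5c3's peers cover all but 2, so r5c3=2.
Step 9. [r6c2∈{1}] r6c2 has the single candidate 1, so r6c2=1.
Step 10. [r1c4∈{3}] r1c4 is down to just 3, so r1c4=3.
Step 11. [r4c4∈{5}] only 5 remains possible at r4c4 ⇒ r4c4=5.
Step 12. [r1c1∈{5}] r1c1 is down to just 5. So r1c1=5.
Step 13. [r2c2∈{2}] r2c2's peers cover all but 2. So r2c2=2.
Step 14. [r6c3∈{5}] nothing but 5 survives at r6c3 ⇒ r6c3=5.
Step 15. [r2c4∈{6}] nothing but 6 survives at r2c4. So r2c4=6.
Step 16. [r1c6∈{1}] r1c6 has the single candidate 1, so r1c6=1.
Step 17. [r1c2∈{4}] only 4 remains possible at r1c2 ⇒ r1c2=4.
Step 18. [r3c6∈{2}] r3c6's peers cover all but 2, so r3c6=2.

Answer: 5 4 6 3 2 1 / 1 2 3 6 5 4 / 6 5 1 4 3 2 / 2 3 4 5 1 6 / 3 6 2 1 4 5 / 4 1 5 2 6 3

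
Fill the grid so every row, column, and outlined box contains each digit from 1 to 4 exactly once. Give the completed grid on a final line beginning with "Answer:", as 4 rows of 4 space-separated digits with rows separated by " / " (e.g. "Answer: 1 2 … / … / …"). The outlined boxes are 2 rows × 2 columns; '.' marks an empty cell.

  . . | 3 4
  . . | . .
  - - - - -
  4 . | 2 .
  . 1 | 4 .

Step 1. [r2c4∈{1,2}] col 4 places 2 nowhere but r2c4 ⇒ r2c4=2.
Step 2. [r3c2∈{3}] only 3 remains possible at r3c2, so r3c2=3.
Step 3. [r1c1∈{1,2}] in row 1, 1 fits only at r1c1, so r1c1=1.
Step 4. [r2c2∈{4}] r2c2's peers cover all but 4 ⇒ r2c2=4.
Step 5. [r1c2∈{2}] nothing but 2 survives at r1c2, so r1c2=2.
Step 6. [r4c4∈{3}] r4c4's peers cover all but 3 ⇒ r4c4=3.
Step 7. [r2c3∈{1}] nothing but 1 survives at r2c3 ⇒ r2c3=1.
Step 8. [r4c1∈{2}] r4c1 is down to just 2 ⇒ r4c1=2.
Step 9. [r2c1∈{3}] r2c1 is down to just 3. So r2c1=3.
Step 10. [r3c4∈{1}] only 1 remains possible at r3c4. So r3c4=1.

Answer: 1 2 3 4 / 3 4 1 2 / 4 3 2 1 / 2 1 4 3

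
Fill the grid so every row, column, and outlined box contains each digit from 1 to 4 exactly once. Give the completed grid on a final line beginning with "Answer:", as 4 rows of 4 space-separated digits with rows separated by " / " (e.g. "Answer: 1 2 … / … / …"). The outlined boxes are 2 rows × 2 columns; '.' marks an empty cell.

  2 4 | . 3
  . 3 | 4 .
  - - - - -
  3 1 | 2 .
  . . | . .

Step 1. [r1c3∈{1}] nothing but 1 survives at r1c3, so r1c3=1.
Step 2. [r3c4∈{4}] r3c4 is down to just 4. So r3c4=4.
Step 3. [r2c1∈{1}] r2c1's peers cover all but 1. So r2c1=1.
Step 4. [r4c1∈{4}] r4c1 has the single candidate 4, so r4c1=4.
Step 5. [r4c3∈{3}] r4c3's peers cover all but 3 ⇒ r4c3=3.
Step 6. [r4c4∈{1}] r4c4's peers cover all but 1 ⇒ r4c4=1.
Step 7. [r4c2∈{2}] r4c2 has the single candidate 2. So r4c2=2.
Step 8. [r2c4∈{2}] r2c4 has the single candidate 2. So r2c4=2.

Answer: 2 4 1 3 / 1 3 4 2 / 3 1 2 4 / 4 2 3 1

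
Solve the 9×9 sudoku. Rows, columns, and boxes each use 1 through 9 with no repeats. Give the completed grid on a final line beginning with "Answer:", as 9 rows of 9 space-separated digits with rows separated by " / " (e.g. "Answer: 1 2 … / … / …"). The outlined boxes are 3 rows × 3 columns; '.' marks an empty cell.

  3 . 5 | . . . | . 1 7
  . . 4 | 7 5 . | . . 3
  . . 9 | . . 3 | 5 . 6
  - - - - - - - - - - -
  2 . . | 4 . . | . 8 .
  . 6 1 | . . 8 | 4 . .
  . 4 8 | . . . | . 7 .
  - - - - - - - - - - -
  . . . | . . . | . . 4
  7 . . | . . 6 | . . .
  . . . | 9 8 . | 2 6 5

Step 1. [r5c5∈{2,3,7,9}] row 5 places 7 nowhere but r5c5, so r5c5=7.
Step 2. [r9c3∈{3}] nothing but 3 survives at r9c3 ⇒ r9c3=3.
Step 3. [r9c2∈{1}] r9c2's peers cover all but 1, so r9c2=1.
Step 4. [r8c5∈{1,2,3,4}] row 8 places 4 nowhere but r8c5, so r8c5=4.
Step 5. [r4c2∈{3,5,7,9}] col 2 places 3 nowhere but r4c2 ⇒ r4c2=3.
Step 6. [r4c6∈{1,5,9}] in row 4, 5 fits only at r4c6. So r4c6=5.
Step 7. [r7c7∈{1,3,7,8,9}] 7 has one home in col 7: r7c7. So r7c7=7.
Step 8. [r8c3∈{2}] only 2 remains possible at r8c3. So r8c3=2.
Step 9. [r8c9∈{1,8,9}] across col 9, 8 lands solely at r8c9 ⇒ r8c9=8.
Step 10. [r8c7∈{1,3,9}] r8c7 is the only open cell in box 9 admitting 1, so r8c7=1.
Step 11. [r6c7∈{3,6,9}] col 7 places 3 nowhere but r6c7. So r6c7=3.
Step 12. [r7c5∈{1,2,3}] 3 has one home in col 5: r7c5. So r7c5=3.
Step 13. [r7c8∈{9}] only 9 remains possible at r7c8. So r7c8=9.
Step 14. [r2c8∈{2}] r2c8 is down to just 2. So r2c8=2.
Step 15. [r2c2∈{8}] r2c2's peers cover all but 8 ⇒ r2c2=8.
Step 16. [r1c2∈{2}] only 2 remains possible at r1c2. So r1c2=2.
Step 17. [r3c4∈{1,2,8}] 8 has one home in row 3: r3c4, so r3c4=8.
Step 18. [r2c7∈{9}] r2c7 has the single candidate 9, so r2c7=9.
Step 19. [r2c6∈{1}] nothing but 1 survives at r2c6. So r2c6=1.
Step 20. [r6c1∈{5,9}] r6c1 is the only open cell in row 6 admitting 5, so r6c1=5.
Step 21. [r7c4∈{1,2,5}] across row 7, 1 lands solely at r7c4. So r7c4=1.
Step 22. [r1c4∈{6}] r1c4's peers cover all but 6. So r1c4=6.
Step 23. [r6c4∈{2}] nothing but 2 survives at r6c4, so r6c4=2.
Step 24. [r6c6∈{9}] r6c6 is down to just 9, so r6c6=9.
Step 25. [r6c5∈{1,6}] in row 6, 6 fits only at r6c5. So r6c5=6.
Step 26. [r4c9∈{1,9}] across row 4, 9 lands solely at r4c9, so r4c9=9.
Step 27. [r7c1∈{6,8}] in row 7, 8 fits only at r7c1, so r7c1=8.
Step 28. [r8c2∈{5,9}] in row 8, 9 fits only at r8c2 ⇒ r8c2=9.
Step 29. [r5c1∈{9}] r5c1's peers cover all but 9. So r5c1=9.
Step 30. [r3c2∈{7}] nothing but 7 survives at r3c2 ⇒ r3c2=7.
Step 31. [r3c8∈{4}] r3c8 is down to just 4 ⇒ r3c8=4.
Step 32. [r2c1∈{6}] r2c1 has the single candidate 6. So r2c1=6.
Step 33. [r8c8∈{3}] r8c8 is down to just 3. So r8c8=3.
Step 34. [r9c1∈{4}] r9c1's peers cover all but 4, so r9c1=4.
Step 35. [r6c9∈{1}] r6c9 has the single candidate 1. So r6c9=1.
Step 36. [r9c6∈{7}] r9c6 is down to just 7, so r9c6=7.
Step 37. [r5c9∈{2}] r5c9's peers cover all but 2. So r5c9=2.
Step 38. [r1c7∈{8}] r1c7's peers cover all but 8. So r1c7=8.
Step 39. [r5c8∈{5}] r5c8 has the single candidate 5. So r5c8=5.
Step 40. [r5c4∈{3}] r5c4's peers cover all but 3. So r5c4=3.
Step 41. [r1c5∈{9}] nothing but 9 survives at r1c5 ⇒ r1c5=9.
Step 42. [r3c1∈{1}] r3c1 has the single candidate 1, so r3c1=1.
Step 43. [r4c7∈{6}] r4c7's peers cover all but 6. So r4c7=6.
Step 44. [r4c5∈{1}] nothing but 1 survives at r4c5, so r4c5=1.
Step 45. [r1c6∈{4}] nothing but 4 survives at r1c6, so r1c6=4.
Step 46. [r7c3∈{6}] r7c3's peers cover all but 6 ⇒ r7c3=6.
Step 47. [r8c4∈{5}] only 5 remains possible at r8c4. So r8c4=5.
Step 48. [r7c6∈{2}] r7c6 is down to just 2. So r7c6=2.
Step 49. [r4c3∈{7}] r4c3 has the single candidate 7. So r4c3=7.
Step 50. [r3c5∈{2}] nothing but 2 survives at r3c5. So r3c5=2.
Step 51. [r7c2∈{5}] nothing but 5 survives at r7c2, so r7c2=5.

Answer: 3 2 5 6 9 4 8 1 7 / 6 8 4 7 5 1 9 2 3 / 1 7 9 8 2 3 5 4 6 / 2 3 7 4 1 5 6 8 9 / 9 6 1 3 7 8 4 5 2 / 5 4 8 2 6 9 3 7 1 / 8 5 6 1 3 2 7 9 4 / 7 9 2 5 4 6 1 3 8 / 4 1 3 9 8 7 2 6 5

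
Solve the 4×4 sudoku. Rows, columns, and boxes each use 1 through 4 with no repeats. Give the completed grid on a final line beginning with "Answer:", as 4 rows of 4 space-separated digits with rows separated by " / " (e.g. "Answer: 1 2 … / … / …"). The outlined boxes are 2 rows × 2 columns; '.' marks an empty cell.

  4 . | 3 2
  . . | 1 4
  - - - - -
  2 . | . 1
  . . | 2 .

Step 1. [r3c2∈{3,4}] r3c2 is the only open cell in row 3 admitting 3 ⇒ r3c2=3.
Step 2. [r4c2∈{1,4}] row 4 places 4 nowhere but r4c2 ⇒ r4c2=4.
Step 3. [r3c3∈{4}] r3c3's peers cover all but 4, so r3c3=4.
Step 4. [r4c1∈{1}] nothing but 1 survives at r4c1. So r4c1=1.
Step 5. [r2c2∈{2}] r2c2 has the single candidate 2, so r2c2=2.
Step 6. [r4c4∈{3}] only 3 remains possible at r4c4, so r4c4=3.
Step 7. [r1c2∈{1}] r1c2's peers cover all but 1 ⇒ r1c2=1.
Step 8. [r2c1∈{3}] only 3 remains possible at r2c1 ⇒ r2c1=3.

Answer: 4 1 3 2 / 3 2 1 4 / 2 3 4 1 / 1 4 2 3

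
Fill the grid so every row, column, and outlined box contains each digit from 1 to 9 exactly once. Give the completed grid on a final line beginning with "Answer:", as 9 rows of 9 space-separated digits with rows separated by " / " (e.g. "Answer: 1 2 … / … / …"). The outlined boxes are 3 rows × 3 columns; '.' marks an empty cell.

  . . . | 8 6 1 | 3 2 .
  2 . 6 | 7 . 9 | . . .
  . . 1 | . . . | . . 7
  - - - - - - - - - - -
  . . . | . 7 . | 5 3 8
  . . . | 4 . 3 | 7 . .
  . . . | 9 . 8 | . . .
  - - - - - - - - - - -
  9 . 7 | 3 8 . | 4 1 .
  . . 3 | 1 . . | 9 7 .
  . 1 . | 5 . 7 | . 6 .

Step 1. [r3c6∈{2,4,5}] col 6 places 5 nowhere but r3c6, so r3c6=5.
Step 2. [r8c6∈{2,4,6}] r8c6 is the only open cell in col 6 admitting 4, so r8c6=4.
Step 3. [r8c5∈{2}] r8c5 is down to just 2, so r8c5=2.
Step 4. [r6c8∈{4}] r6c8 has the single candidate 4. So r6c8=4.
Step 5. [r9c7∈{2,8}] in box 9, 8 fits only at r9c7 ⇒ r9c7=8.
Step 6. [r6c7∈{1,2,6}] r6c7 is the only open cell in col 7 admitting 2 ⇒ r6c7=2.
Step 7. [r6c3∈{5}] r6c3's peers cover all but 5. So r6c3=5.
Step 8. [r8c9∈{5}] r8c9 has the single candidate 5 ⇒ r8c9=5.
Step 9. [r4c4∈{2,6}] r4c4 is the only open cell in col 4 admitting 6 ⇒ r4c4=6.
Step 10. [r5c8∈{9}] r5c8's peers cover all but 9 ⇒ r5c8=9.
Step 11. [r3c2∈{3,4,8,9}] r3c2 is the only open cell in row 3 admitting 9. So r3c2=9.
Step 12. [r1c3∈{4}] r1c3's peers cover all but 4 ⇒ r1c3=4.
Step 13. [r7c2∈{2,5,6}] in row 7, 5 fits only at r7c2, so r7c2=5.
Step 14. [r5c3∈{2,8}] r5c3 is the only open cell in col 3 admitting 8, so r5c3=8.
Step 15. [r5c2∈{2,6}] r5c2 is the only open cell in row 5 admitting 2, so r5c2=2.
Step 16. [r4c1∈{1,4}] across row 4, 1 lands solely at r4c1 ⇒ r4c1=1.
Step 17. [r5c1∈{6}] r5c1's peers cover all but 6. So r5c1=6.
Step 18. [r5c9∈{1}] r5c9's peers cover all but 1, so r5c9=1.
Step 19. [r1c2∈{7}] r1c2's peers cover all but 7 ⇒ r1c2=7.
Step 20. [r3c5∈{3,4}] row 3 places 4 nowhere but r3c5 ⇒ r3c5=4.
Step 21. [r3c1∈{3,8}] across row 3, 3 lands solely at r3c1. So r3c1=3.
Step 22. [r2c2∈{8}] nothing but 8 survives at r2c2 ⇒ r2c2=8.
Step 23. [r9c3∈{2}] r9c3 is down to just 2 ⇒ r9c3=2.
Step 24. [r6c2∈{3}] r6c2 has the single candidate 3, so r6c2=3.
Step 25. [r8c1∈{8}] r8c1 has the single candidate 8, so r8c1=8.
Step 26. [r2c8∈{5}] r2c8 is down to just 5 ⇒ r2c8=5.
Step 27. [r9c1∈{4}] r9c1's peers cover all but 4. So r9c1=4.
Step 28. [r7c6∈{6}] nothing but 6 survives at r7c6 ⇒ r7c6=6.
Step 29. [r6c9∈{6}] r6c9 has the single candidate 6 ⇒ r6c9=6.
Step 30. [r3c7∈{6}] nothing but 6 survives at r3c7 ⇒ r3c7=6.
Step 31. [r3c8∈{8}] only 8 remains possible at r3c8, so r3c8=8.
Step 32. [r8c2∈{6}] r8c2's peers cover all but 6, so r8c2=6.
Step 33. [r7c9∈{2}] r7c9 has the single candidate 2 ⇒ r7c9=2.
Step 34. [r2c7∈{1}] r2c7 has the single candidate 1. So r2c7=1.
Step 35. [r2c9∈{4}] r2c9's peers cover all but 4 ⇒ r2c9=4.
Step 36. [r3c4∈{2}] r3c4's peers cover all but 2. So r3c4=2.
Step 37. [r6c1∈{7}] only 7 remains possible at r6c1. So r6c1=7.
Step 38. [r1c1∈{5}] nothing but 5 survives at r1c1, so r1c1=5.
Step 39. [r4c3∈{9}] r4c3 has the single candidate 9, so r4c3=9.
Step 40. [r2c5∈{3}] r2c5 is down to just 3 ⇒ r2c5=3.
Step 41. [r9c5∈{9}] r9c5 is down to just 9, so r9c5=9.
Step 42. [r4c2∈{4}] only 4 remains possible at r4c2 ⇒ r4c2=4.
Step 43. [r5c5∈{5}] r5c5 is down to just 5, so r5c5=5.
Step 44. [r4c6∈{2}] nothing but 2 survives at r4c6 ⇒ r4c6=2.
Step 45. [r9c9∈{3}] r9c9 is down to just 3, so r9c9=3.
Step 46. [r1c9∈{9}] r1c9 is down to just 9 ⇒ r1c9=9.
Step 47. [r6c5∈{1}] r6c5 is down to just 1, so r6c5=1.

Answer: 5 7 4 8 6 1 3 2 9 / 2 8 6 7 3 9 1 5 4 / 3 9 1 2 4 5 6 8 7 / 1 4 9 6 7 2 5 3 8 / 6 2 8 4 5 3 7 9 1 / 7 3 5 9 1 8 2 4 6 / 9 5 7 3 8 6 4 1 2 / 8 6 3 1 2 4 9 7 5 / 4 1 2 5 9 7 8 6 3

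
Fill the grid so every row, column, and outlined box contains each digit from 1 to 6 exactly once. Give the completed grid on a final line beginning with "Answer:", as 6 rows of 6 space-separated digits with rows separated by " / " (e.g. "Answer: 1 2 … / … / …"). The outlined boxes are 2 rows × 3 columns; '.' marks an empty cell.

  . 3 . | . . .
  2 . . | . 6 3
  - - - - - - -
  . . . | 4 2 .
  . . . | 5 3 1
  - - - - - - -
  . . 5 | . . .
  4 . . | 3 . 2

Step 1. [r4c1∈{6}] r4c1 has the single candidate 6, so r4c1=6.
Step 2. [r2c4∈{1}] r2c4 is down to just 1. So r2c4=1.
Step 3. [r5c2∈{1,2,6}] 2 has one home in row 5: r5c2. So r5c2=2.
Step 4. [r2c3∈{4}] only 4 remains possible at r2c3. So r2c3=4.
Step 5. [r1c6∈{4,5}] across col 6, 5 lands solely at r1c6, so r1c6=5.
Step 6. [r1c1∈{1}] r1c1 has the single candidate 1 ⇒ r1c1=1.
Step 7. [r6c2∈{1,6}] across col 2, 6 lands solely at r6c2, so r6c2=6.
Step 8. [r6c3∈{1}] r6c3 has the single candidate 1 ⇒ r6c3=1.
Step 9. [r3c1∈{3,5}] col 1 places 5 nowhere but r3c1, so r3c1=5.
Step 10. [r5c6∈{4,6}] 4 has one home in col 6: r5c6. So r5c6=4.
Step 11. [r5c1∈{3}] r5c1 is down to just 3 ⇒ r5c1=3.
Step 12. [r3c2∈{1}] nothing but 1 survives at r3c2. So r3c2=1.
Step 13. [r6c5∈{5}] only 5 remains possible at r6c5, so r6c5=5.
Step 14. [r3c6∈{6}] r3c6 has the single candidate 6, so r3c6=6.
Step 15. [r4c2∈{4}] r4c2 has the single candidate 4. So r4c2=4.
Step 16. [r1c4∈{2}] r1c4 has the single candidate 2 ⇒ r1c4=2.
Step 17. [r4c3∈{2}] r4c3 has the single candidate 2, so r4c3=2.
Step 18. [r1c5∈{4}] nothing but 4 survives at r1c5 ⇒ r1c5=4.
Step 19. [r1c3∈{6}] nothing but 6 survives at r1c3, so r1c3=6.
Step 20. [r3c3∈{3}] r3c3's peers cover all but 3, so r3c3=3.
Step 21. [r5c4∈{6}] r5c4's peers cover all but 6 ⇒ r5c4=6.
Step 22. [r5c5∈{1}] r5c5 has the single candidate 1, so r5c5=1.
Step 23. [r2c2∈{5}] nothing but 5 survives at r2c2. So r2c2=5.

Answer: 1 3 6 2 4 5 / 2 5 4 1 6 3 / 5 1 3 4 2 6 / 6 4 2 5 3 1 / 3 2 5 6 1 4 / 4 6 1 3 5 2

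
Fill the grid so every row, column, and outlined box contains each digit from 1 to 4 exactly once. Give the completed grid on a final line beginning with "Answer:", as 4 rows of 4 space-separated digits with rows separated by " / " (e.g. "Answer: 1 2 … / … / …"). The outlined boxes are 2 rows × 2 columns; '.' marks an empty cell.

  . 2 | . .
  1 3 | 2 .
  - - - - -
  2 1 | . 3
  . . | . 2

Step 1. [r1c1∈{4}] r1c1 is down to just 4, so r1c1=4.
Step 2. [r4c3∈{1,4}] 1 has one home in row 4: r4c3. So r4c3=1.
Step 3. [r1c3∈{3}] only 3 remains possible at r1c3, so r1c3=3.
Step 4. [r3c3∈{4}] r3c3 has the single candidate 4. So r3c3=4.
Step 5. [r2c4∈{4}] r2c4's peers cover all but 4, so r2c4=4.
Step 6. [r4c1∈{3}] r4c1 has the single candidate 3, so r4c1=3.
Step 7. [r4c2∈{4}] r4c2 is down to just 4. So r4c2=4.
Step 8. [r1c4∈{1}] r1c4's peers cover all but 1 ⇒ r1c4=1.

Answer: 4 2 3 1 / 1 3 2 4 / 2 1 4 3 / 3 4 1 2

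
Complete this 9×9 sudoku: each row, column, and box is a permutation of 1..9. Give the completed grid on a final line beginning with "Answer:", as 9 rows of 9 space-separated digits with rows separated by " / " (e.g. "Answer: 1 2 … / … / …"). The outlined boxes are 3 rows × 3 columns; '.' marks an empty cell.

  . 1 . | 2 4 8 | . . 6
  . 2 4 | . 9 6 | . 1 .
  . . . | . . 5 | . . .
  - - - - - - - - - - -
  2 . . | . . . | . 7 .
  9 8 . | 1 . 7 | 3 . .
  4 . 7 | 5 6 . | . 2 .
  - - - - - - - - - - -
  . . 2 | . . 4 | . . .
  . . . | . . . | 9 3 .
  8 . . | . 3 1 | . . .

Step 1. [r3c3∈{3,6,8,9}] 8 has one home in col 3: r3c3. So r3c3=8.
Step 2. [r7c8∈{5,6,8}] across col 8, 8 lands solely at r7c8 ⇒ r7c8=8.
Step 3. [r4c3∈{1,3,5,6}] in box 4, 1 fits only at r4c3, so r4c3=1.
Step 4. [r1c3∈{3,5,9}] col 3 places 3 nowhere but r1c3, so r1c3=3.
Step 5. [r3c2∈{6,7,9}] 9 has one home in box 1: r3c2, so r3c2=9.
Step 6. [r7c1∈{1,3,5,6,7}] r7c1 is the only open cell in col 1 admitting 3, so r7c1=3.
Step 7. [r4c4∈{3,4,8,9}] 4 has one home in col 4: r4c4, so r4c4=4.
Step 8. [r8c1∈{1,5,6,7}] across col 1, 1 lands solely at r8c1, so r8c1=1.
Step 9. [r3c8∈{4}] nothing but 4 survives at r3c8 ⇒ r3c8=4.
Step 10. [r9c7∈{2,4,5,6,7}] across col 7, 4 lands solely at r9c7. So r9c7=4.
Step 11. [r9c9∈{2,5,7}] across row 9, 2 lands solely at r9c9, so r9c9=2.
Step 12. [r4c5∈{8}] r4c5 has the single candidate 8, so r4c5=8.
Step 13. [r7c4∈{6,7,9}] 9 has one home in row 7: r7c4. So r7c4=9.
Step 14. [r8c2∈{4,5,6,7}] across row 8, 4 lands solely at r8c2 ⇒ r8c2=4.
Step 15. [r9c3∈{5,6,9}] r9c3 is the only open cell in row 9 admitting 9. So r9c3=9.
Step 16. [r8c4∈{6,7,8}] in row 8, 8 fits only at r8c4 ⇒ r8c4=8.
Step 17. [r8c3∈{5,6}] row 8 places 6 nowhere but r8c3 ⇒ r8c3=6.
Step 18. [r7c7∈{1,5,6,7}] r7c7 is the only open cell in row 7 admitting 6. So r7c7=6.
Step 19. [r4c7∈{5}] r4c7 has the single candidate 5, so r4c7=5.
Step 20. [r1c7∈{7}] r1c7 is down to just 7. So r1c7=7.
Step 21. [r9c8∈{5}] r9c8 has the single candidate 5, so r9c8=5.
Step 22. [r8c5∈{2,5,7}] row 8 places 5 nowhere but r8c5 ⇒ r8c5=5.
Step 23. [r7c5∈{7}] only 7 remains possible at r7c5, so r7c5=7.
Step 24. [r2c9∈{3,5,8}] across col 9, 5 lands solely at r2c9 ⇒ r2c9=5.
Step 25. [r6c9∈{1,8,9}] in col 9, 8 fits only at r6c9, so r6c9=8.
Step 26. [r6c6∈{3,9}] in row 6, 9 fits only at r6c6 ⇒ r6c6=9.
Step 27. [r2c4∈{3,7}] r2c4 is the only open cell in row 2 admitting 3 ⇒ r2c4=3.
Step 28. [r4c2∈{3,6}] in row 4, 6 fits only at r4c2. So r4c2=6.
Step 29. [r3c4∈{7}] nothing but 7 survives at r3c4, so r3c4=7.
Step 30. [r4c9∈{9}] r4c9's peers cover all but 9 ⇒ r4c9=9.
Step 31. [r8c6∈{2}] only 2 remains possible at r8c6. So r8c6=2.
Step 32. [r5c5∈{2}] r5c5 is down to just 2, so r5c5=2.
Step 33. [r6c2∈{3}] r6c2's peers cover all but 3. So r6c2=3.
Step 34. [r8c9∈{7}] r8c9 has the single candidate 7. So r8c9=7.
Step 35. [r2c1∈{7}] only 7 remains possible at r2c1, so r2c1=7.
Step 36. [r5c8∈{6}] r5c8 has the single candidate 6, so r5c8=6.
Step 37. [r1c8∈{9}] nothing but 9 survives at r1c8, so r1c8=9.
Step 38. [r9c2∈{7}] r9c2 is down to just 7 ⇒ r9c2=7.
Step 39. [r3c9∈{3}] only 3 remains possible at r3c9 ⇒ r3c9=3.
Step 40. [r4c6∈{3}] r4c6 has the single candidate 3. So r4c6=3.
Step 41. [r3c7∈{2}] r3c7 has the single candidate 2 ⇒ r3c7=2.
Step 42. [r7c9∈{1}] r7c9 is down to just 1. So r7c9=1.
Step 43. [r3c1∈{6}] only 6 remains possible at r3c1, so r3c1=6.
Step 44. [r1c1∈{5}] r1c1's peers cover all but 5, so r1c1=5.
Step 45. [r5c9∈{4}] r5c9 has the single candidate 4, so r5c9=4.
Step 46. [r6c7∈{1}] r6c7 is down to just 1, so r6c7=1.
Step 47. [r2c7∈{8}] r2c7 has the single candidate 8, so r2c7=8.
Step 48. [r3c5∈{1}] only 1 remains possible at r3c5, so r3c5=1.
Step 49. [r7c2∈{5}] r7c2's peers cover all but 5 ⇒ r7c2=5.
Step 50. [r9c4∈{6}] r9c4 has the single candidate 6. So r9c4=6.
Step 51. [r5c3∈{5}] only 5 remains possible at r5c3. So r5c3=5.

Answer: 5 1 3 2 4 8 7 9 6 / 7 2 4 3 9 6 8 1 5 / 6 9 8 7 1 5 2 4 3 / 2 6 1 4 8 3 5 7 9 / 9 8 5 1 2 7 3 6 4 / 4 3 7 5 6 9 1 2 8 / 3 5 2 9 7 4 6 8 1 / 1 4 6 8 5 2 9 3 7 / 8 7 9 6 3 1 4 5 2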